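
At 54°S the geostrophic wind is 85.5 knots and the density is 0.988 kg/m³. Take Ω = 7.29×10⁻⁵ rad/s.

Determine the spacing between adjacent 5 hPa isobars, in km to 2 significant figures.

Coriolis parameter at 54°S:
f = 2Ω sin φ = 2 × 7.29×10⁻⁵ × sin 54° = 1.18×10⁻⁴ s⁻¹
Wind speed in SI: 85.5 knots = 44.0 m/s
Geostrophic balance rearranged: |∂P/∂n| = f ρ V_g
|∂P/∂n| = 1.18×10⁻⁴ × 0.988 × 44.0 = 5.13×10⁻³ Pa/m
Isobar spacing: Δn = ΔP/|∂P/∂n| = 500 Pa / 5.13×10⁻³ Pa/m = 97542 m ≈ 98 km

98 km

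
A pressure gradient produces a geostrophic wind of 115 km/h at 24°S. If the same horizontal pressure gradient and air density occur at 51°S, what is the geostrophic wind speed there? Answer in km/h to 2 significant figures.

60 km/h

With the same pressure gradient and density, V_g ∝ 1/f ∝ 1/sin φ.
V₂ = V₁ · sin φ₁ / sin φ₂ = 115 × sin 24° / sin 51°
V₂ = 115 × 0.4067/0.7771 = 60 km/h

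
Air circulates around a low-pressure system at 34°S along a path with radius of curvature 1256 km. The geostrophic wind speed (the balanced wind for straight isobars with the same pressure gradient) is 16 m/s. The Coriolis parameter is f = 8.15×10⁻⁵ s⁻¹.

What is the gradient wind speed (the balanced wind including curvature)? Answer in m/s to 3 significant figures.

Around a low, centrifugal force acts outward with Coriolis, so pressure-gradient force balances both:
(1/ρ)|∂P/∂n| = fV + V²/R  →  V² + fR·V − fR·V_g = 0
With fR = 8.15×10⁻⁵ × 1256×10³ m = 102 m/s:
V = [−fR + √((fR)² + 4 fR V_g)]/2 = [−102 + √(102² + 4×102×16)]/2 = 14.1 m/s
Subgeostrophic (V < V_g = 16 m/s), as expected around a low.

14.1 m/s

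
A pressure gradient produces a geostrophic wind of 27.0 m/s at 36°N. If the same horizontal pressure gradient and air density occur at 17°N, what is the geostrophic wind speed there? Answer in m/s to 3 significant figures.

With the same pressure gradient and density, V_g ∝ 1/f ∝ 1/sin φ.
V₂ = V₁ · sin φ₁ / sin φ₂ = 27.0 × sin 36° / sin 17°
V₂ = 27.0 × 0.5878/0.2924 = 54.3 m/s

54.3 m/s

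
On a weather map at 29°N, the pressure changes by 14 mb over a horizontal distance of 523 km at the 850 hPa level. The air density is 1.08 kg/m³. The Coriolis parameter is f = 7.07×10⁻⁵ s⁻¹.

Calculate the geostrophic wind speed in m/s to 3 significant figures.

Pressure gradient: |∂P/∂n| = 1400 Pa / 523000 m = 2.68×10⁻³ Pa/m
Geostrophic balance (pressure-gradient force = Coriolis force):
V_g = (1/(fρ)) |∂P/∂n| = 2.68×10⁻³ / (7.07×10⁻⁵ × 1.08) = 35.1 m/s

35.1 m/s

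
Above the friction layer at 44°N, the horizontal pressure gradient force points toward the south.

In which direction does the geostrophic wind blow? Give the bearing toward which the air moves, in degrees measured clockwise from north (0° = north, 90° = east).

The pressure-gradient force points toward the south (bearing 180°).
Geostrophic balance: in the Northern Hemisphere the Coriolis force deflects motion to the right, so the geostrophic wind blows 90° to the right of the pressure-gradient force (low pressure on the left).
Rotating 180° by 90° clockwise gives 270° — the wind blows toward the west.

270°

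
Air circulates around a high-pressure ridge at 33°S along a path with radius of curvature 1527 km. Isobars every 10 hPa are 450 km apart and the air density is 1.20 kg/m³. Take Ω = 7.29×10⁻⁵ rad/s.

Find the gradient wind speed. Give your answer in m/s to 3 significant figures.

31.5 m/s

Coriolis parameter at 33°S:
f = 2Ω sin φ = 2 × 7.29×10⁻⁵ × sin 33° = 7.94×10⁻⁵ s⁻¹
Pressure gradient: |∂P/∂n| = 1000 Pa / 450000 m = 2.22×10⁻³ Pa/m
Geostrophic speed: V_g = |∂P/∂n|/(fρ) = 2.22×10⁻³/(7.94×10⁻⁵ × 1.20) = 23.3 m/s
Around a high, pressure-gradient force acts outward with centrifugal, so Coriolis balances both:
fV = (1/ρ)|∂P/∂n| + V²/R  →  V² − fR·V + fR·V_g = 0
With fR = 7.94×10⁻⁵ × 1527×10³ m = 121 m/s:
V = [fR − √((fR)² − 4 fR V_g)]/2 = [121 − √(121² − 4×121×23.3)]/2 = 31.5 m/s
Supergeostrophic (V > V_g = 23.3 m/s), as expected around a high.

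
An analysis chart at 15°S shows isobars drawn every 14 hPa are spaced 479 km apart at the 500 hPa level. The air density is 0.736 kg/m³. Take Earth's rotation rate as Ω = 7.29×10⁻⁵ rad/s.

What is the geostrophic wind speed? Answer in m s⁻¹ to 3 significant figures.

105 m s⁻¹

Coriolis parameter at 15°S:
f = 2Ω sin φ = 2 × 7.29×10⁻⁵ × sin 15° = 3.77×10⁻⁵ s⁻¹
Pressure gradient: |∂P/∂n| = 1400 Pa / 479000 m = 2.92×10⁻³ Pa/m
Geostrophic balance (pressure-gradient force = Coriolis force):
V_g = (1/(fρ)) |∂P/∂n| = 2.92×10⁻³ / (3.77×10⁻⁵ × 0.736) = 105 m/s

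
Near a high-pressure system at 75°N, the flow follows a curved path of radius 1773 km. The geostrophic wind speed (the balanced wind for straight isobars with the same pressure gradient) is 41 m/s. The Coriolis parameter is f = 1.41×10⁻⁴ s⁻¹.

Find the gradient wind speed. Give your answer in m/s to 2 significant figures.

Around a high, pressure-gradient force acts outward with centrifugal, so Coriolis balances both:
fV = (1/ρ)|∂P/∂n| + V²/R  →  V² − fR·V + fR·V_g = 0
With fR = 1.41×10⁻⁴ × 1773×10³ m = 250 m/s:
V = [fR − √((fR)² − 4 fR V_g)]/2 = [250 − √(250² − 4×250×41)]/2 = 51.7 m/s
Supergeostrophic (V > V_g = 41 m/s), as expected around a high.

52 m/s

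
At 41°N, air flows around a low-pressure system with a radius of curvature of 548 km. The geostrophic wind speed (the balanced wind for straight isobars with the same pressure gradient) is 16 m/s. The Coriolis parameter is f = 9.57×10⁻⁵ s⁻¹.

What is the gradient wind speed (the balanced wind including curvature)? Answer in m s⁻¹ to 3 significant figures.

Around a low, centrifugal force acts outward with Coriolis, so pressure-gradient force balances both:
(1/ρ)|∂P/∂n| = fV + V²/R  →  V² + fR·V − fR·V_g = 0
With fR = 9.57×10⁻⁵ × 548×10³ m = 52.4 m/s:
V = [−fR + √((fR)² + 4 fR V_g)]/2 = [−52.4 + √(52.4² + 4×52.4×16)]/2 = 12.9 m/s
Subgeostrophic (V < V_g = 16 m/s), as expected around a low.

12.9 m s⁻¹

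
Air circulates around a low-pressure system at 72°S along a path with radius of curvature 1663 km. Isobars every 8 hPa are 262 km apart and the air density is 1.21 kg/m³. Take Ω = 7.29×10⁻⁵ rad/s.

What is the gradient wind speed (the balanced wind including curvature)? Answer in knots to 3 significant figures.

Coriolis parameter at 72°S:
f = 2Ω sin φ = 2 × 7.29×10⁻⁵ × sin 72° = 1.39×10⁻⁴ s⁻¹
Pressure gradient: |∂P/∂n| = 800 Pa / 262000 m = 3.05×10⁻³ Pa/m
Geostrophic speed: V_g = |∂P/∂n|/(fρ) = 3.05×10⁻³/(1.39×10⁻⁴ × 1.21) = 18.2 m/s
Around a low, centrifugal force acts outward with Coriolis, so pressure-gradient force balances both:
(1/ρ)|∂P/∂n| = fV + V²/R  →  V² + fR·V − fR·V_g = 0
With fR = 1.39×10⁻⁴ × 1663×10³ m = 231 m/s:
V = [−fR + √((fR)² + 4 fR V_g)]/2 = [−231 + √(231² + 4×231×18.2)]/2 = 17 m/s
Subgeostrophic (V < V_g = 18.2 m/s), as expected around a low.
Converting: 17 m/s × 1.944 = 33.0 knots

33.0 knots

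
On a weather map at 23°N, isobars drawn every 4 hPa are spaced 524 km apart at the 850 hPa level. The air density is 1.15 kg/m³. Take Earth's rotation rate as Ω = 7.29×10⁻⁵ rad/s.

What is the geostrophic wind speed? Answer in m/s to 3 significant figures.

Coriolis parameter at 23°N:
f = 2Ω sin φ = 2 × 7.29×10⁻⁵ × sin 23° = 5.70×10⁻⁵ s⁻¹
Pressure gradient: |∂P/∂n| = 400 Pa / 524000 m = 7.63×10⁻⁴ Pa/m
Geostrophic balance (pressure-gradient force = Coriolis force):
V_g = (1/(fρ)) |∂P/∂n| = 7.63×10⁻⁴ / (5.70×10⁻⁵ × 1.15) = 11.7 m/s

11.7 m/s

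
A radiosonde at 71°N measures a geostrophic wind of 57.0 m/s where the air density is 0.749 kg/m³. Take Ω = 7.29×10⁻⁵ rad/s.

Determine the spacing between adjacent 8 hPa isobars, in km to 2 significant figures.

140 km

Coriolis parameter at 71°N:
f = 2Ω sin φ = 2 × 7.29×10⁻⁵ × sin 71° = 1.38×10⁻⁴ s⁻¹
Geostrophic balance rearranged: |∂P/∂n| = f ρ V_g
|∂P/∂n| = 1.38×10⁻⁴ × 0.749 × 57.0 = 5.89×10⁻³ Pa/m
Isobar spacing: Δn = ΔP/|∂P/∂n| = 800 Pa / 5.89×10⁻³ Pa/m = 135927 m ≈ 140 km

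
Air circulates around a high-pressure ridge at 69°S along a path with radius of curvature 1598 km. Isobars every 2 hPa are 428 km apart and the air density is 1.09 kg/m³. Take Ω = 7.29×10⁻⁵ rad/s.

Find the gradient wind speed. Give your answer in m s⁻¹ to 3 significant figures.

3.20 m s⁻¹

Coriolis parameter at 69°S:
f = 2Ω sin φ = 2 × 7.29×10⁻⁵ × sin 69° = 1.36×10⁻⁴ s⁻¹
Pressure gradient: |∂P/∂n| = 200 Pa / 428000 m = 4.67×10⁻⁴ Pa/m
Geostrophic speed: V_g = |∂P/∂n|/(fρ) = 4.67×10⁻⁴/(1.36×10⁻⁴ × 1.09) = 3.15 m/s
Around a high, pressure-gradient force acts outward with centrifugal, so Coriolis balances both:
fV = (1/ρ)|∂P/∂n| + V²/R  →  V² − fR·V + fR·V_g = 0
With fR = 1.36×10⁻⁴ × 1598×10³ m = 218 m/s:
V = [fR − √((fR)² − 4 fR V_g)]/2 = [218 − √(218² − 4×218×3.15)]/2 = 3.2 m/s
Supergeostrophic (V > V_g = 3.15 m/s), as expected around a high.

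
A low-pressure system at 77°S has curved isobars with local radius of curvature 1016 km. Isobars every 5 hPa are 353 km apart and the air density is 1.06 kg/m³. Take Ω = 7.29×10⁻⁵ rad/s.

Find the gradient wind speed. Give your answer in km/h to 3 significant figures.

31.9 km/h

Coriolis parameter at 77°S:
f = 2Ω sin φ = 2 × 7.29×10⁻⁵ × sin 77° = 1.42×10⁻⁴ s⁻¹
Pressure gradient: |∂P/∂n| = 500 Pa / 353000 m = 1.42×10⁻³ Pa/m
Geostrophic speed: V_g = |∂P/∂n|/(fρ) = 1.42×10⁻³/(1.42×10⁻⁴ × 1.06) = 9.41 m/s
Around a low, centrifugal force acts outward with Coriolis, so pressure-gradient force balances both:
(1/ρ)|∂P/∂n| = fV + V²/R  →  V² + fR·V − fR·V_g = 0
With fR = 1.42×10⁻⁴ × 1016×10³ m = 144 m/s:
V = [−fR + √((fR)² + 4 fR V_g)]/2 = [−144 + √(144² + 4×144×9.41)]/2 = 8.86 m/s
Subgeostrophic (V < V_g = 9.41 m/s), as expected around a low.
Converting: 8.86 m/s × 3.6 = 31.9 km/h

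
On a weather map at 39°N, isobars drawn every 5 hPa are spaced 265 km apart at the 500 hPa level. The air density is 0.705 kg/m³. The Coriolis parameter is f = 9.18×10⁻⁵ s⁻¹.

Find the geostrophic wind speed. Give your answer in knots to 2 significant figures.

Pressure gradient: |∂P/∂n| = 500 Pa / 265000 m = 1.89×10⁻³ Pa/m
Geostrophic balance (pressure-gradient force = Coriolis force):
V_g = (1/(fρ)) |∂P/∂n| = 1.89×10⁻³ / (9.18×10⁻⁵ × 0.705) = 29.2 m/s
Converting: 29.2 m/s × 1.944 = 57 knots

57 knots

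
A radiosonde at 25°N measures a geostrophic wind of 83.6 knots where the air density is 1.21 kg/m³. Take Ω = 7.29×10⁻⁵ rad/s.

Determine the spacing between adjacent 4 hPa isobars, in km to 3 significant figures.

125 km

Coriolis parameter at 25°N:
f = 2Ω sin φ = 2 × 7.29×10⁻⁵ × sin 25° = 6.16×10⁻⁵ s⁻¹
Wind speed in SI: 83.6 knots = 43.0 m/s
Geostrophic balance rearranged: |∂P/∂n| = f ρ V_g
|∂P/∂n| = 6.16×10⁻⁵ × 1.21 × 43.0 = 3.21×10⁻³ Pa/m
Isobar spacing: Δn = ΔP/|∂P/∂n| = 400 Pa / 3.21×10⁻³ Pa/m = 124745 m ≈ 125 km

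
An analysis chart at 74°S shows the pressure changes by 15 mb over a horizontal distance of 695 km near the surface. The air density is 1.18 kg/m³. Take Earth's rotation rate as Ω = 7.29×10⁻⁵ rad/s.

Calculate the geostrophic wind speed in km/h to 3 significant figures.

Coriolis parameter at 74°S:
f = 2Ω sin φ = 2 × 7.29×10⁻⁵ × sin 74° = 1.40×10⁻⁴ s⁻¹
Pressure gradient: |∂P/∂n| = 1500 Pa / 695000 m = 2.16×10⁻³ Pa/m
Geostrophic balance (pressure-gradient force = Coriolis force):
V_g = (1/(fρ)) |∂P/∂n| = 2.16×10⁻³ / (1.40×10⁻⁴ × 1.18) = 13.1 m/s
Converting: 13.1 m/s × 3.6 = 47.0 km/h

47.0 km/h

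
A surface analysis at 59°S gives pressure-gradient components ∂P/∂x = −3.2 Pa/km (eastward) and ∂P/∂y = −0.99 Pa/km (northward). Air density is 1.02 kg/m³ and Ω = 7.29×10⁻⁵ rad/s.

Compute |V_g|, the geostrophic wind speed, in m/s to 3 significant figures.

Coriolis parameter at 59°S:
f = 2Ω sin φ = 2 × 7.29×10⁻⁵ × sin 59° = 1.25×10⁻⁴ s⁻¹
In the Southern Hemisphere f is negative: f = −1.25×10⁻⁴ s⁻¹.
Component geostrophic relations (x east, y north):
u_g = −(1/(fρ)) ∂P/∂y,  v_g = (1/(fρ)) ∂P/∂x
u_g = −(−0.99×10⁻³)/(−1.25×10⁻⁴ × 1.02) = −7.77 m/s;  v_g = (−3.2×10⁻³)/(−1.25×10⁻⁴ × 1.02) = 25.1 m/s
|V_g| = √(u_g² + v_g²) = 26.3 m/s

26.3 m/s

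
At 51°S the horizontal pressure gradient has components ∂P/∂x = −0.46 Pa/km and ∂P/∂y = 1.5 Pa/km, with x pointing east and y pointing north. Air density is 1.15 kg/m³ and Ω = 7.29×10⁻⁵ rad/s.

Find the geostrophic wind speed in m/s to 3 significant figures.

Coriolis parameter at 51°S:
f = 2Ω sin φ = 2 × 7.29×10⁻⁵ × sin 51° = 1.13×10⁻⁴ s⁻¹
In the Southern Hemisphere f is negative: f = −1.13×10⁻⁴ s⁻¹.
Component geostrophic relations (x east, y north):
u_g = −(1/(fρ)) ∂P/∂y,  v_g = (1/(fρ)) ∂P/∂x
u_g = −(1.5×10⁻³)/(−1.13×10⁻⁴ × 1.15) = 11.5 m/s;  v_g = (−0.46×10⁻³)/(−1.13×10⁻⁴ × 1.15) = 3.53 m/s
|V_g| = √(u_g² + v_g²) = 12.0 m/s

12.0 m/s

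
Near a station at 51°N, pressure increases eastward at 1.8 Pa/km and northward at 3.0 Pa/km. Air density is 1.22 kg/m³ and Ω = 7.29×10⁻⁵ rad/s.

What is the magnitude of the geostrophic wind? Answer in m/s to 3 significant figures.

25.3 m/s

Coriolis parameter at 51°N:
f = 2Ω sin φ = 2 × 7.29×10⁻⁵ × sin 51° = 1.13×10⁻⁴ s⁻¹
Component geostrophic relations (x east, y north):
u_g = −(1/(fρ)) ∂P/∂y,  v_g = (1/(fρ)) ∂P/∂x
u_g = −(3.0×10⁻³)/(1.13×10⁻⁴ × 1.22) = −21.7 m/s;  v_g = (1.8×10⁻³)/(1.13×10⁻⁴ × 1.22) = 13.0 m/s
|V_g| = √(u_g² + v_g²) = 25.3 m/s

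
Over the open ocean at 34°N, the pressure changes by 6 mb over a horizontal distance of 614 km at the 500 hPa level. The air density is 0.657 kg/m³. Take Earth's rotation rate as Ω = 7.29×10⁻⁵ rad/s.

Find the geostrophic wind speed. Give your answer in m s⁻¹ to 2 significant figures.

Coriolis parameter at 34°N:
f = 2Ω sin φ = 2 × 7.29×10⁻⁵ × sin 34° = 8.15×10⁻⁵ s⁻¹
Pressure gradient: |∂P/∂n| = 600 Pa / 614000 m = 9.77×10⁻⁴ Pa/m
Geostrophic balance (pressure-gradient force = Coriolis force):
V_g = (1/(fρ)) |∂P/∂n| = 9.77×10⁻⁴ / (8.15×10⁻⁵ × 0.657) = 18.2 m/s

18 m s⁻¹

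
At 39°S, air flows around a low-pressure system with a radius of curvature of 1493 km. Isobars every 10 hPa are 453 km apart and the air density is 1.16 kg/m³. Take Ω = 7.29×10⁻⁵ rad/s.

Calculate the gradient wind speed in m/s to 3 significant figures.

18.3 m/s

Coriolis parameter at 39°S:
f = 2Ω sin φ = 2 × 7.29×10⁻⁵ × sin 39° = 9.18×10⁻⁵ s⁻¹
Pressure gradient: |∂P/∂n| = 1000 Pa / 453000 m = 2.21×10⁻³ Pa/m
Geostrophic speed: V_g = |∂P/∂n|/(fρ) = 2.21×10⁻³/(9.18×10⁻⁵ × 1.16) = 20.7 m/s
Around a low, centrifugal force acts outward with Coriolis, so pressure-gradient force balances both:
(1/ρ)|∂P/∂n| = fV + V²/R  →  V² + fR·V − fR·V_g = 0
With fR = 9.18×10⁻⁵ × 1493×10³ m = 137 m/s:
V = [−fR + √((fR)² + 4 fR V_g)]/2 = [−137 + √(137² + 4×137×20.7)]/2 = 18.3 m/s
Subgeostrophic (V < V_g = 20.7 m/s), as expected around a low.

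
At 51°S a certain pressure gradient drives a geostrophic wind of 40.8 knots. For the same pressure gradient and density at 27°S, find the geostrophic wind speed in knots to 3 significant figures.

69.8 knots

With the same pressure gradient and density, V_g ∝ 1/f ∝ 1/sin φ.
V₂ = V₁ · sin φ₁ / sin φ₂ = 40.8 × sin 51° / sin 27°
V₂ = 40.8 × 0.7771/0.4540 = 69.8 knots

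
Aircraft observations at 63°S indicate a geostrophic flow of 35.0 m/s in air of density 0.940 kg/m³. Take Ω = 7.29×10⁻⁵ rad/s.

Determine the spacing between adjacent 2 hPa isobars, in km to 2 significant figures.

Coriolis parameter at 63°S:
f = 2Ω sin φ = 2 × 7.29×10⁻⁵ × sin 63° = 1.30×10⁻⁴ s⁻¹
Geostrophic balance rearranged: |∂P/∂n| = f ρ V_g
|∂P/∂n| = 1.30×10⁻⁴ × 0.940 × 35.0 = 4.27×10⁻³ Pa/m
Isobar spacing: Δn = ΔP/|∂P/∂n| = 200 Pa / 4.27×10⁻³ Pa/m = 46795 m ≈ 47 km

47 km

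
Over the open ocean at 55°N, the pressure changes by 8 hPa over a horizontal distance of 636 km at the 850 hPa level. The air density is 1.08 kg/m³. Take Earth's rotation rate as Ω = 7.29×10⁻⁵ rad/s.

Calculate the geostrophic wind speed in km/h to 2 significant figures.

35 km/h

Coriolis parameter at 55°N:
f = 2Ω sin φ = 2 × 7.29×10⁻⁵ × sin 55° = 1.19×10⁻⁴ s⁻¹
Pressure gradient: |∂P/∂n| = 800 Pa / 636000 m = 1.26×10⁻³ Pa/m
Geostrophic balance (pressure-gradient force = Coriolis force):
V_g = (1/(fρ)) |∂P/∂n| = 1.26×10⁻³ / (1.19×10⁻⁴ × 1.08) = 9.75 m/s
Converting: 9.75 m/s × 3.6 = 35 km/h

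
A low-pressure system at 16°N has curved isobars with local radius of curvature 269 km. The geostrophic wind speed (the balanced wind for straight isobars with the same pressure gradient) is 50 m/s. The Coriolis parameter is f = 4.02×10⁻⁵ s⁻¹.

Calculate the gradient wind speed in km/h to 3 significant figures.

Around a low, centrifugal force acts outward with Coriolis, so pressure-gradient force balances both:
(1/ρ)|∂P/∂n| = fV + V²/R  →  V² + fR·V − fR·V_g = 0
With fR = 4.02×10⁻⁵ × 269×10³ m = 10.8 m/s:
V = [−fR + √((fR)² + 4 fR V_g)]/2 = [−10.8 + √(10.8² + 4×10.8×50)]/2 = 18.5 m/s
Subgeostrophic (V < V_g = 50 m/s), as expected around a low.
Converting: 18.5 m/s × 3.6 = 66.5 km/h

66.5 km/h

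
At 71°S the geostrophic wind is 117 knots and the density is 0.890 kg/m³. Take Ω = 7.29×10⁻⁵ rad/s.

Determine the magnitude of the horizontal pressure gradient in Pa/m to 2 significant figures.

Coriolis parameter at 71°S:
f = 2Ω sin φ = 2 × 7.29×10⁻⁵ × sin 71° = 1.38×10⁻⁴ s⁻¹
Wind speed in SI: 117 knots = 60.2 m/s
Geostrophic balance rearranged: |∂P/∂n| = f ρ V_g
|∂P/∂n| = 1.38×10⁻⁴ × 0.890 × 60.2 = 7.38×10⁻³ Pa/m

7.4×10⁻³ Pa/m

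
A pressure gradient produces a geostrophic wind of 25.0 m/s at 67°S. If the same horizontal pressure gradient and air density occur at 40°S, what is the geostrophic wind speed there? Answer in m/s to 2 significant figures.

With the same pressure gradient and density, V_g ∝ 1/f ∝ 1/sin φ.
V₂ = V₁ · sin φ₁ / sin φ₂ = 25.0 × sin 67° / sin 40°
V₂ = 25.0 × 0.9205/0.6428 = 36 m/s

36 m/s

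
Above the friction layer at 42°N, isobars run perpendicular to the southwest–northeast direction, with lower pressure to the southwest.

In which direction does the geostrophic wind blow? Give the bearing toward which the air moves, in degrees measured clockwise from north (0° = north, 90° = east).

The pressure-gradient force points toward the southwest (bearing 225°).
Geostrophic balance: in the Northern Hemisphere the Coriolis force deflects motion to the right, so the geostrophic wind blows 90° to the right of the pressure-gradient force (low pressure on the left).
Rotating 225° by 90° clockwise gives 315° — the wind blows toward the northwest.

315°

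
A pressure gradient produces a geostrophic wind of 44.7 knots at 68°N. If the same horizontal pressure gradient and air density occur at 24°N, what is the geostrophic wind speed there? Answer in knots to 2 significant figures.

With the same pressure gradient and density, V_g ∝ 1/f ∝ 1/sin φ.
V₂ = V₁ · sin φ₁ / sin φ₂ = 44.7 × sin 68° / sin 24°
V₂ = 44.7 × 0.9272/0.4067 = 100 knots

100 knots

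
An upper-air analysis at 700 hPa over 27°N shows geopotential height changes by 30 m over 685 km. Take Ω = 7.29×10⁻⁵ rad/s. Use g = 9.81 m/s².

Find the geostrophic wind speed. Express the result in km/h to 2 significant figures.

23 km/h

Coriolis parameter at 27°N:
f = 2Ω sin φ = 2 × 7.29×10⁻⁵ × sin 27° = 6.62×10⁻⁵ s⁻¹
Height gradient: |∂Z/∂n| = 30 m / 685000 m = 4.38×10⁻⁵
On a pressure surface, geostrophic balance gives V_g = (g/f)|∂Z/∂n|:
V_g = 9.81 × 4.38×10⁻⁵ / 6.62×10⁻⁵ = 6.49 m/s
Converting: 6.49 m/s × 3.6 = 23 km/h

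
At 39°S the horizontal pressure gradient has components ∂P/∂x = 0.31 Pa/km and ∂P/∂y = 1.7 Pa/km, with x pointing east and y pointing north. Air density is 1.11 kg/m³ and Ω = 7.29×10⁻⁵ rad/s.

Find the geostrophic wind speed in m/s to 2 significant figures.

17 m/s

Coriolis parameter at 39°S:
f = 2Ω sin φ = 2 × 7.29×10⁻⁵ × sin 39° = 9.18×10⁻⁵ s⁻¹
In the Southern Hemisphere f is negative: f = −9.18×10⁻⁵ s⁻¹.
Component geostrophic relations (x east, y north):
u_g = −(1/(fρ)) ∂P/∂y,  v_g = (1/(fρ)) ∂P/∂x
u_g = −(1.7×10⁻³)/(−9.18×10⁻⁵ × 1.11) = 16.7 m/s;  v_g = (0.31×10⁻³)/(−9.18×10⁻⁵ × 1.11) = −3.04 m/s
|V_g| = √(u_g² + v_g²) = 17.0 m/s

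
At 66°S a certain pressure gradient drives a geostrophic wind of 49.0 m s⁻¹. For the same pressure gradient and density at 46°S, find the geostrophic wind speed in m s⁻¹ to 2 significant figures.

With the same pressure gradient and density, V_g ∝ 1/f ∝ 1/sin φ.
V₂ = V₁ · sin φ₁ / sin φ₂ = 49.0 × sin 66° / sin 46°
V₂ = 49.0 × 0.9135/0.7193 = 62 m s⁻¹

62 m s⁻¹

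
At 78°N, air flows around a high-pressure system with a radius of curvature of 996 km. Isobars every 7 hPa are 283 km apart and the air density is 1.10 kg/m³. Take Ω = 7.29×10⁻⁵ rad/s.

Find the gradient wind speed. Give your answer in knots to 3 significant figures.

35.1 knots

Coriolis parameter at 78°N:
f = 2Ω sin φ = 2 × 7.29×10⁻⁵ × sin 78° = 1.43×10⁻⁴ s⁻¹
Pressure gradient: |∂P/∂n| = 700 Pa / 283000 m = 2.47×10⁻³ Pa/m
Geostrophic speed: V_g = |∂P/∂n|/(fρ) = 2.47×10⁻³/(1.43×10⁻⁴ × 1.10) = 15.8 m/s
Around a high, pressure-gradient force acts outward with centrifugal, so Coriolis balances both:
fV = (1/ρ)|∂P/∂n| + V²/R  →  V² − fR·V + fR·V_g = 0
With fR = 1.43×10⁻⁴ × 996×10³ m = 142 m/s:
V = [fR − √((fR)² − 4 fR V_g)]/2 = [142 − √(142² − 4×142×15.8)]/2 = 18.1 m/s
Supergeostrophic (V > V_g = 15.8 m/s), as expected around a high.
Converting: 18.1 m/s × 1.944 = 35.1 knots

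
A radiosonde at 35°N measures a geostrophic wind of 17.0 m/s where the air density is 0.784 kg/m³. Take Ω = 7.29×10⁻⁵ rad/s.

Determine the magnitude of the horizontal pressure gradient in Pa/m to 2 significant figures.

1.1×10⁻³ Pa/m

Coriolis parameter at 35°N:
f = 2Ω sin φ = 2 × 7.29×10⁻⁵ × sin 35° = 8.36×10⁻⁵ s⁻¹
Geostrophic balance rearranged: |∂P/∂n| = f ρ V_g
|∂P/∂n| = 8.36×10⁻⁵ × 0.784 × 17.0 = 1.11×10⁻³ Pa/m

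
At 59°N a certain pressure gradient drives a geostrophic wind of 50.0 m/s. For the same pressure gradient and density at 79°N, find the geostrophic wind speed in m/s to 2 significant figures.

44 m/s

With the same pressure gradient and density, V_g ∝ 1/f ∝ 1/sin φ.
V₂ = V₁ · sin φ₁ / sin φ₂ = 50.0 × sin 59° / sin 79°
V₂ = 50.0 × 0.8572/0.9816 = 44 m/s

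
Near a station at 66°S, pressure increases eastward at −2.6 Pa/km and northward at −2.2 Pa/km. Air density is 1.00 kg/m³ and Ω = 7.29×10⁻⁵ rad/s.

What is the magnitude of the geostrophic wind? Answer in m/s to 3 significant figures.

Coriolis parameter at 66°S:
f = 2Ω sin φ = 2 × 7.29×10⁻⁵ × sin 66° = 1.33×10⁻⁴ s⁻¹
In the Southern Hemisphere f is negative: f = −1.33×10⁻⁴ s⁻¹.
Component geostrophic relations (x east, y north):
u_g = −(1/(fρ)) ∂P/∂y,  v_g = (1/(fρ)) ∂P/∂x
u_g = −(−2.2×10⁻³)/(−1.33×10⁻⁴ × 1.00) = −16.5 m/s;  v_g = (−2.6×10⁻³)/(−1.33×10⁻⁴ × 1.00) = 19.5 m/s
|V_g| = √(u_g² + v_g²) = 25.6 m/s

25.6 m/s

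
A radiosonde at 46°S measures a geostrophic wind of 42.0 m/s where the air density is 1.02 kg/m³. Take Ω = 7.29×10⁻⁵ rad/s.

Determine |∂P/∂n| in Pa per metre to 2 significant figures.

Coriolis parameter at 46°S:
f = 2Ω sin φ = 2 × 7.29×10⁻⁵ × sin 46° = 1.05×10⁻⁴ s⁻¹
Geostrophic balance rearranged: |∂P/∂n| = f ρ V_g
|∂P/∂n| = 1.05×10⁻⁴ × 1.02 × 42.0 = 4.49×10⁻³ Pa/m

4.5×10⁻³ Pa/m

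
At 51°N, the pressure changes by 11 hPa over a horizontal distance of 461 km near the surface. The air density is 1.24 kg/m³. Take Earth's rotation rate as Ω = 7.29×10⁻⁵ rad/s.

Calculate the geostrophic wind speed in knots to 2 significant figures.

33 knots

Coriolis parameter at 51°N:
f = 2Ω sin φ = 2 × 7.29×10⁻⁵ × sin 51° = 1.13×10⁻⁴ s⁻¹
Pressure gradient: |∂P/∂n| = 1100 Pa / 461000 m = 2.39×10⁻³ Pa/m
Geostrophic balance (pressure-gradient force = Coriolis force):
V_g = (1/(fρ)) |∂P/∂n| = 2.39×10⁻³ / (1.13×10⁻⁴ × 1.24) = 17.0 m/s
Converting: 17.0 m/s × 1.944 = 33 knots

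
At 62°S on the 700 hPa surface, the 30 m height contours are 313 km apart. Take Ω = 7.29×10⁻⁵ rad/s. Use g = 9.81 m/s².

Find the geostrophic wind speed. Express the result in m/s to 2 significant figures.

Coriolis parameter at 62°S:
f = 2Ω sin φ = 2 × 7.29×10⁻⁵ × sin 62° = 1.29×10⁻⁴ s⁻¹
Height gradient: |∂Z/∂n| = 30 m / 313000 m = 9.58×10⁻⁵
On a pressure surface, geostrophic balance gives V_g = (g/f)|∂Z/∂n|:
V_g = 9.81 × 9.58×10⁻⁵ / 1.29×10⁻⁴ = 7.30 m/s

7.3 m/s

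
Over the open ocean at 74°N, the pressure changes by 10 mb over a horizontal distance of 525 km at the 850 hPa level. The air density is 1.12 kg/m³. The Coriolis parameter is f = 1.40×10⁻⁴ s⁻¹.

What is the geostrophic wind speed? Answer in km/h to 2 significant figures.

Pressure gradient: |∂P/∂n| = 1000 Pa / 525000 m = 1.90×10⁻³ Pa/m
Geostrophic balance (pressure-gradient force = Coriolis force):
V_g = (1/(fρ)) |∂P/∂n| = 1.90×10⁻³ / (1.40×10⁻⁴ × 1.12) = 12.1 m/s
Converting: 12.1 m/s × 3.6 = 44 km/h

44 km/h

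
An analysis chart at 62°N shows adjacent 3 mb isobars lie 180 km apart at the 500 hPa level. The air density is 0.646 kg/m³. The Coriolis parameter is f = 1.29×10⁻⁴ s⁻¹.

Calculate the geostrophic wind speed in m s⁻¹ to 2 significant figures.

20 m s⁻¹

Pressure gradient: |∂P/∂n| = 300 Pa / 180000 m = 1.67×10⁻³ Pa/m
Geostrophic balance (pressure-gradient force = Coriolis force):
V_g = (1/(fρ)) |∂P/∂n| = 1.67×10⁻³ / (1.29×10⁻⁴ × 0.646) = 20.0 m/s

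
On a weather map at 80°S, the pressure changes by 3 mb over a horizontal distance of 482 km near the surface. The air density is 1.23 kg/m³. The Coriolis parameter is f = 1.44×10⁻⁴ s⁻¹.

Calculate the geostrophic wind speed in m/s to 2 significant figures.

3.5 m/s

Pressure gradient: |∂P/∂n| = 300 Pa / 482000 m = 6.22×10⁻⁴ Pa/m
Geostrophic balance (pressure-gradient force = Coriolis force):
V_g = (1/(fρ)) |∂P/∂n| = 6.22×10⁻⁴ / (1.44×10⁻⁴ × 1.23) = 3.51 m/s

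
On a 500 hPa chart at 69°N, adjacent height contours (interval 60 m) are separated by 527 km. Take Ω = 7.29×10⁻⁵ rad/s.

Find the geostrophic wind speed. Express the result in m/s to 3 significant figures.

Coriolis parameter at 69°N:
f = 2Ω sin φ = 2 × 7.29×10⁻⁵ × sin 69° = 1.36×10⁻⁴ s⁻¹
Height gradient: |∂Z/∂n| = 60 m / 527000 m = 1.14×10⁻⁴
On a pressure surface, geostrophic balance gives V_g = (g/f)|∂Z/∂n|:
V_g = 9.81 × 1.14×10⁻⁴ / 1.36×10⁻⁴ = 8.21 m/s

8.21 m/s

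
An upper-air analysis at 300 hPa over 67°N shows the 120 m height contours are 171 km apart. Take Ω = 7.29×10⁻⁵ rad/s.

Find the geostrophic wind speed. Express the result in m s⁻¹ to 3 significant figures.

51.3 m s⁻¹

Coriolis parameter at 67°N:
f = 2Ω sin φ = 2 × 7.29×10⁻⁵ × sin 67° = 1.34×10⁻⁴ s⁻¹
Height gradient: |∂Z/∂n| = 120 m / 171000 m = 7.02×10⁻⁴
On a pressure surface, geostrophic balance gives V_g = (g/f)|∂Z/∂n|:
V_g = 9.81 × 7.02×10⁻⁴ / 1.34×10⁻⁴ = 51.3 m/s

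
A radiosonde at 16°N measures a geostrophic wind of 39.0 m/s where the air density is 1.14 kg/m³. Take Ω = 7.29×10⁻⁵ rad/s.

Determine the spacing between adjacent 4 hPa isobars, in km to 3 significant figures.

224 km

Coriolis parameter at 16°N:
f = 2Ω sin φ = 2 × 7.29×10⁻⁵ × sin 16° = 4.02×10⁻⁵ s⁻¹
Geostrophic balance rearranged: |∂P/∂n| = f ρ V_g
|∂P/∂n| = 4.02×10⁻⁵ × 1.14 × 39.0 = 1.79×10⁻³ Pa/m
Isobar spacing: Δn = ΔP/|∂P/∂n| = 400 Pa / 1.79×10⁻³ Pa/m = 223870 m ≈ 224 km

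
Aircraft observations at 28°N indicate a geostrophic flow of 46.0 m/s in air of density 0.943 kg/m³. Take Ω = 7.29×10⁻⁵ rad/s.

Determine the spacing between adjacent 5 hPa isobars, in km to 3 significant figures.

Coriolis parameter at 28°N:
f = 2Ω sin φ = 2 × 7.29×10⁻⁵ × sin 28° = 6.84×10⁻⁵ s⁻¹
Geostrophic balance rearranged: |∂P/∂n| = f ρ V_g
|∂P/∂n| = 6.84×10⁻⁵ × 0.943 × 46.0 = 2.97×10⁻³ Pa/m
Isobar spacing: Δn = ΔP/|∂P/∂n| = 500 Pa / 2.97×10⁻³ Pa/m = 168397 m ≈ 168 km

168 km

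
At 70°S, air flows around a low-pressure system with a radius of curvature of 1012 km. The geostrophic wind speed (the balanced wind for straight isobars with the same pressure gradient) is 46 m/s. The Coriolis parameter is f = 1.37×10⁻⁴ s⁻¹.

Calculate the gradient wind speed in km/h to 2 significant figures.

130 km/h

Around a low, centrifugal force acts outward with Coriolis, so pressure-gradient force balances both:
(1/ρ)|∂P/∂n| = fV + V²/R  →  V² + fR·V − fR·V_g = 0
With fR = 1.37×10⁻⁴ × 1012×10³ m = 139 m/s:
V = [−fR + √((fR)² + 4 fR V_g)]/2 = [−139 + √(139² + 4×139×46)]/2 = 36.4 m/s
Subgeostrophic (V < V_g = 46 m/s), as expected around a low.
Converting: 36.4 m/s × 3.6 = 130 km/h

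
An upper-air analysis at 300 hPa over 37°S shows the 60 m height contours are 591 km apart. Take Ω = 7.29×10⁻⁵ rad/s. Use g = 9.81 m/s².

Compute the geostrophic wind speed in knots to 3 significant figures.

22.1 knots

Coriolis parameter at 37°S:
f = 2Ω sin φ = 2 × 7.29×10⁻⁵ × sin 37° = 8.77×10⁻⁵ s⁻¹
Height gradient: |∂Z/∂n| = 60 m / 591000 m = 1.02×10⁻⁴
On a pressure surface, geostrophic balance gives V_g = (g/f)|∂Z/∂n|:
V_g = 9.81 × 1.02×10⁻⁴ / 8.77×10⁻⁵ = 11.4 m/s
Converting: 11.4 m/s × 1.944 = 22.1 knots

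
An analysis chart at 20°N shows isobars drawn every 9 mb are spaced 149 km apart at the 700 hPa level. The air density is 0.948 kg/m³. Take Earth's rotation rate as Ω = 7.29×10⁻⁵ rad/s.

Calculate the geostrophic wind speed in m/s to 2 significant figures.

130 m/s

Coriolis parameter at 20°N:
f = 2Ω sin φ = 2 × 7.29×10⁻⁵ × sin 20° = 4.99×10⁻⁵ s⁻¹
Pressure gradient: |∂P/∂n| = 900 Pa / 149000 m = 6.04×10⁻³ Pa/m
Geostrophic balance (pressure-gradient force = Coriolis force):
V_g = (1/(fρ)) |∂P/∂n| = 6.04×10⁻³ / (4.99×10⁻⁵ × 0.948) = 128 m/s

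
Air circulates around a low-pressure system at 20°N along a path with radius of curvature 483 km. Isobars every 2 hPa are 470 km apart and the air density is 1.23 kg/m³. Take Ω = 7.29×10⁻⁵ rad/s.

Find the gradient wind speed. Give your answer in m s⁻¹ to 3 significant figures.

5.62 m s⁻¹

Coriolis parameter at 20°N:
f = 2Ω sin φ = 2 × 7.29×10⁻⁵ × sin 20° = 4.99×10⁻⁵ s⁻¹
Pressure gradient: |∂P/∂n| = 200 Pa / 470000 m = 4.26×10⁻⁴ Pa/m
Geostrophic speed: V_g = |∂P/∂n|/(fρ) = 4.26×10⁻⁴/(4.99×10⁻⁵ × 1.23) = 6.94 m/s
Around a low, centrifugal force acts outward with Coriolis, so pressure-gradient force balances both:
(1/ρ)|∂P/∂n| = fV + V²/R  →  V² + fR·V − fR·V_g = 0
With fR = 4.99×10⁻⁵ × 483×10³ m = 24.1 m/s:
V = [−fR + √((fR)² + 4 fR V_g)]/2 = [−24.1 + √(24.1² + 4×24.1×6.94)]/2 = 5.62 m/s
Subgeostrophic (V < V_g = 6.94 m/s), as expected around a low.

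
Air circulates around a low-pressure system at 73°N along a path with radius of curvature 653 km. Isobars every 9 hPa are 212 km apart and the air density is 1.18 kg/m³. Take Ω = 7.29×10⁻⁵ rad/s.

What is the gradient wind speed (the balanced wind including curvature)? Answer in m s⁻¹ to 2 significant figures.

Coriolis parameter at 73°N:
f = 2Ω sin φ = 2 × 7.29×10⁻⁵ × sin 73° = 1.39×10⁻⁴ s⁻¹
Pressure gradient: |∂P/∂n| = 900 Pa / 212000 m = 4.25×10⁻³ Pa/m
Geostrophic speed: V_g = |∂P/∂n|/(fρ) = 4.25×10⁻³/(1.39×10⁻⁴ × 1.18) = 25.8 m/s
Around a low, centrifugal force acts outward with Coriolis, so pressure-gradient force balances both:
(1/ρ)|∂P/∂n| = fV + V²/R  →  V² + fR·V − fR·V_g = 0
With fR = 1.39×10⁻⁴ × 653×10³ m = 91.0 m/s:
V = [−fR + √((fR)² + 4 fR V_g)]/2 = [−91.0 + √(91.0² + 4×91.0×25.8)]/2 = 21 m/s
Subgeostrophic (V < V_g = 25.8 m/s), as expected around a low.

21 m s⁻¹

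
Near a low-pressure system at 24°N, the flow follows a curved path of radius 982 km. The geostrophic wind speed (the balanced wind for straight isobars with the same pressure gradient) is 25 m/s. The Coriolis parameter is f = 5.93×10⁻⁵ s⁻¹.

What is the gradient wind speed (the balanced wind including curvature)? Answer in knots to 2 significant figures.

Around a low, centrifugal force acts outward with Coriolis, so pressure-gradient force balances both:
(1/ρ)|∂P/∂n| = fV + V²/R  →  V² + fR·V − fR·V_g = 0
With fR = 5.93×10⁻⁵ × 982×10³ m = 58.2 m/s:
V = [−fR + √((fR)² + 4 fR V_g)]/2 = [−58.2 + √(58.2² + 4×58.2×25)]/2 = 18.9 m/s
Subgeostrophic (V < V_g = 25 m/s), as expected around a low.
Converting: 18.9 m/s × 1.944 = 37 knots

37 knots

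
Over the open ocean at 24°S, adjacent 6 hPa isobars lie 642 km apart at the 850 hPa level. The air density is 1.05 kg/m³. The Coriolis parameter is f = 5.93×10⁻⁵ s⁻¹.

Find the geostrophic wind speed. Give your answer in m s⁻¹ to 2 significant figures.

15 m s⁻¹

Pressure gradient: |∂P/∂n| = 600 Pa / 642000 m = 9.35×10⁻⁴ Pa/m
Geostrophic balance (pressure-gradient force = Coriolis force):
V_g = (1/(fρ)) |∂P/∂n| = 9.35×10⁻⁴ / (5.93×10⁻⁵ × 1.05) = 15.0 m/s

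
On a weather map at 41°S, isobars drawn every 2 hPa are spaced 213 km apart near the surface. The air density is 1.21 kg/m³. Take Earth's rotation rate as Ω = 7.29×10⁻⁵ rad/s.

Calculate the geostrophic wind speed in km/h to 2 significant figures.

Coriolis parameter at 41°S:
f = 2Ω sin φ = 2 × 7.29×10⁻⁵ × sin 41° = 9.57×10⁻⁵ s⁻¹
Pressure gradient: |∂P/∂n| = 200 Pa / 213000 m = 9.39×10⁻⁴ Pa/m
Geostrophic balance (pressure-gradient force = Coriolis force):
V_g = (1/(fρ)) |∂P/∂n| = 9.39×10⁻⁴ / (9.57×10⁻⁵ × 1.21) = 8.11 m/s
Converting: 8.11 m/s × 3.6 = 29 km/h

29 km/h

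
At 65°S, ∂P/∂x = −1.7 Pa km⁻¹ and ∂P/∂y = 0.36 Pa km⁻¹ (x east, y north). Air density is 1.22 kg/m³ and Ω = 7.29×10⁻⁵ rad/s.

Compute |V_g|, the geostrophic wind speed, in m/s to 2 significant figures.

Coriolis parameter at 65°S:
f = 2Ω sin φ = 2 × 7.29×10⁻⁵ × sin 65° = 1.32×10⁻⁴ s⁻¹
In the Southern Hemisphere f is negative: f = −1.32×10⁻⁴ s⁻¹.
Component geostrophic relations (x east, y north):
u_g = −(1/(fρ)) ∂P/∂y,  v_g = (1/(fρ)) ∂P/∂x
u_g = −(0.36×10⁻³)/(−1.32×10⁻⁴ × 1.22) = 2.23 m/s;  v_g = (−1.7×10⁻³)/(−1.32×10⁻⁴ × 1.22) = 10.5 m/s
|V_g| = √(u_g² + v_g²) = 10.8 m/s

11 m/s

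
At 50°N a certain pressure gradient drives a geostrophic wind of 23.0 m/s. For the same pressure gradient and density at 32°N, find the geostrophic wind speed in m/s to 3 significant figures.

With the same pressure gradient and density, V_g ∝ 1/f ∝ 1/sin φ.
V₂ = V₁ · sin φ₁ / sin φ₂ = 23.0 × sin 50° / sin 32°
V₂ = 23.0 × 0.7660/0.5299 = 33.2 m/s

33.2 m/s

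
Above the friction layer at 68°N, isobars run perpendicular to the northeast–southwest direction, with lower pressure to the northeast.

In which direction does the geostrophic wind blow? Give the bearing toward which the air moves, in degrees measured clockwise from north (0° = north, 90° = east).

135°

The pressure-gradient force points toward the northeast (bearing 045°).
Geostrophic balance: in the Northern Hemisphere the Coriolis force deflects motion to the right, so the geostrophic wind blows 90° to the right of the pressure-gradient force (low pressure on the left).
Rotating 045° by 90° clockwise gives 135° — the wind blows toward the southeast.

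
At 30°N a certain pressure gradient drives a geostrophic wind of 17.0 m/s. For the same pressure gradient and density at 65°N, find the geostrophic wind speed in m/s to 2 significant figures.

9.4 m/s

With the same pressure gradient and density, V_g ∝ 1/f ∝ 1/sin φ.
V₂ = V₁ · sin φ₁ / sin φ₂ = 17.0 × sin 30° / sin 65°
V₂ = 17.0 × 0.5000/0.9063 = 9.4 m/s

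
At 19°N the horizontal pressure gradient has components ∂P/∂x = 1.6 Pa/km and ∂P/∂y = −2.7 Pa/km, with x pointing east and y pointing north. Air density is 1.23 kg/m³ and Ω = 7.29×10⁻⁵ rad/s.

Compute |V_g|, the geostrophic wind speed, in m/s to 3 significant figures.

Coriolis parameter at 19°N:
f = 2Ω sin φ = 2 × 7.29×10⁻⁵ × sin 19° = 4.75×10⁻⁵ s⁻¹
Component geostrophic relations (x east, y north):
u_g = −(1/(fρ)) ∂P/∂y,  v_g = (1/(fρ)) ∂P/∂x
u_g = −(−2.7×10⁻³)/(4.75×10⁻⁵ × 1.23) = 46.2 m/s;  v_g = (1.6×10⁻³)/(4.75×10⁻⁵ × 1.23) = 27.4 m/s
|V_g| = √(u_g² + v_g²) = 53.8 m/s

53.8 m/s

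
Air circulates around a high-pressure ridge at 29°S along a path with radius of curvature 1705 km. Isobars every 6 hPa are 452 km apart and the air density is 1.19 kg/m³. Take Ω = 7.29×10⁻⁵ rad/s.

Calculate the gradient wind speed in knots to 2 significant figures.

Coriolis parameter at 29°S:
f = 2Ω sin φ = 2 × 7.29×10⁻⁵ × sin 29° = 7.07×10⁻⁵ s⁻¹
Pressure gradient: |∂P/∂n| = 600 Pa / 452000 m = 1.33×10⁻³ Pa/m
Geostrophic speed: V_g = |∂P/∂n|/(fρ) = 1.33×10⁻³/(7.07×10⁻⁵ × 1.19) = 15.8 m/s
Around a high, pressure-gradient force acts outward with centrifugal, so Coriolis balances both:
fV = (1/ρ)|∂P/∂n| + V²/R  →  V² − fR·V + fR·V_g = 0
With fR = 7.07×10⁻⁵ × 1705×10³ m = 121 m/s:
V = [fR − √((fR)² − 4 fR V_g)]/2 = [121 − √(121² − 4×121×15.8)]/2 = 18.7 m/s
Supergeostrophic (V > V_g = 15.8 m/s), as expected around a high.
Converting: 18.7 m/s × 1.944 = 36 knots

36 knots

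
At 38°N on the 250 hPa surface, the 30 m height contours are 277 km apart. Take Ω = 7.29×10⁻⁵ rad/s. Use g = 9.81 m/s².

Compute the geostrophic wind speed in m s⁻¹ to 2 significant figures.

12 m s⁻¹

Coriolis parameter at 38°N:
f = 2Ω sin φ = 2 × 7.29×10⁻⁵ × sin 38° = 8.98×10⁻⁵ s⁻¹
Height gradient: |∂Z/∂n| = 30 m / 277000 m = 1.08×10⁻⁴
On a pressure surface, geostrophic balance gives V_g = (g/f)|∂Z/∂n|:
V_g = 9.81 × 1.08×10⁻⁴ / 8.98×10⁻⁵ = 11.8 m/s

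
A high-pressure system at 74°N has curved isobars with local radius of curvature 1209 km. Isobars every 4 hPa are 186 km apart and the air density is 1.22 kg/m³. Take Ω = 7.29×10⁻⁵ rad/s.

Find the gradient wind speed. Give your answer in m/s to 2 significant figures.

14 m/s

Coriolis parameter at 74°N:
f = 2Ω sin φ = 2 × 7.29×10⁻⁵ × sin 74° = 1.40×10⁻⁴ s⁻¹
Pressure gradient: |∂P/∂n| = 400 Pa / 186000 m = 2.15×10⁻³ Pa/m
Geostrophic speed: V_g = |∂P/∂n|/(fρ) = 2.15×10⁻³/(1.40×10⁻⁴ × 1.22) = 12.6 m/s
Around a high, pressure-gradient force acts outward with centrifugal, so Coriolis balances both:
fV = (1/ρ)|∂P/∂n| + V²/R  →  V² − fR·V + fR·V_g = 0
With fR = 1.40×10⁻⁴ × 1209×10³ m = 169 m/s:
V = [fR − √((fR)² − 4 fR V_g)]/2 = [169 − √(169² − 4×169×12.6)]/2 = 13.7 m/s
Supergeostrophic (V > V_g = 12.6 m/s), as expected around a high.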